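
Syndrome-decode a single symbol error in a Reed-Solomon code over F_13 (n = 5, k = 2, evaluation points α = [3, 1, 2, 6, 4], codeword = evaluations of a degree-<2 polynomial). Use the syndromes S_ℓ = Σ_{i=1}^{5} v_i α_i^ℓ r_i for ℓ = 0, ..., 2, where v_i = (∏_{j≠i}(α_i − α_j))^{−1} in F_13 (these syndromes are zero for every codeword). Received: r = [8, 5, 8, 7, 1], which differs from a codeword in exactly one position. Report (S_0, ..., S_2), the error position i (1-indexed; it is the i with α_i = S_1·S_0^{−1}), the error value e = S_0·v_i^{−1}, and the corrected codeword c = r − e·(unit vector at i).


S = (6, 5, 2), error at position 1, error magnitude e = 10, c = [11, 5, 8, 7, 1].

Step 1: column multipliers v_i = (∏_{j≠i}(α_i − α_j))^{−1} mod 13.
  i = 1 (α = 3): (3−1)(3−2)(3−6)(3−4) = 2·1·(−3)·(−1) = 6 ≡ 6, so v_1 = 6^{−1} = 11 (mod 13).
  i = 2 (α = 1): (1−3)(1−2)(1−6)(1−4) = (−2)·(−1)·(−5)·(−3) = 30 ≡ 4, so v_2 = 4^{−1} = 10 (mod 13).
  i = 3 (α = 2): (2−3)(2−1)(2−6)(2−4) = (−1)·1·(−4)·(−2) = −8 ≡ 5, so v_3 = 5^{−1} = 8 (mod 13).
  i = 4 (α = 6): (6−3)(6−1)(6−2)(6−4) = 3·5·4·2 = 120 ≡ 3, so v_4 = 3^{−1} = 9 (mod 13).
  i = 5 (α = 4): (4−3)(4−1)(4−2)(4−6) = 1·3·2·(−2) = −12 ≡ 1, so v_5 = 1^{−1} = 1 (mod 13).
  v = [11, 10, 8, 9, 1].
Step 2: syndromes of r = [8, 5, 8, 7, 1] (all sums mod 13).
  S_0 = Σ v_i r_i = 11·8 + 10·5 + 8·8 + 9·7 + 1·1 = 266 ≡ 6.
  S_1 = Σ v_i α_i r_i = 11·3·8 + 10·1·5 + 8·2·8 + 9·6·7 + 1·4·1 = 824 ≡ 5.
  α_i^2 mod 13 = [9, 1, 4, 10, 3].
  S_2 = Σ v_i α_i^2 r_i = 11·9·8 + 10·1·5 + 8·4·8 + 9·10·7 + 1·3·1 = 1731 ≡ 2.
  S = (6, 5, 2) ≠ 0, so r is not a codeword (an error is present).
Step 3: locate the error. For a single error e at position i, S_ℓ = v_i·e·α_i^ℓ, so α_err = S_1/S_0.
  S_0^{−1} = 6^{−1} = 11 (mod 13), so α_err = 5·11 = 55 ≡ 3 = α_1. Error position i = 1.
  Consistency check: S_2/S_1 = 2·8 = 16 ≡ 3 = α_err ✓ (single-error assumption holds).
Step 4: error magnitude e = S_0/v_1 = S_0·∏_{j≠1}(α_1 − α_j) = 6·6 = 36 ≡ 10 (mod 13).
Step 5: correct position 1: c_1 = r_1 − e = 8 − 10 ≡ 11 (mod 13). Hence c = [11, 5, 8, 7, 1].
  Check: interpolating c through the α_i gives m(x) = 2 + 3·x (degree < 2) with m(α_i) = c_i for every i, so c is indeed a codeword.


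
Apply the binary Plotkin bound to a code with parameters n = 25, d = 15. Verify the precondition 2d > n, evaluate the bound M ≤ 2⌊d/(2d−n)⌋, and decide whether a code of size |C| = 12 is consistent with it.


Plotkin bound M ≤ 6; given |C| = 12 > bound (violated).

Check applicability: 2d = 30, n = 25.
2d − n = 5 > 0, so Plotkin applies.
Compute d/(2d−n) = 15/5 ≈ 3.0000.
⌊d/(2d−n)⌋ = 3.
Plotkin bound: M ≤ 2·3 = 6.
Given |C| = 12, check: VIOLATED.
This |C| is above the Plotkin bound, so no binary code with n = 25, d = 15 and 12 codewords exists.


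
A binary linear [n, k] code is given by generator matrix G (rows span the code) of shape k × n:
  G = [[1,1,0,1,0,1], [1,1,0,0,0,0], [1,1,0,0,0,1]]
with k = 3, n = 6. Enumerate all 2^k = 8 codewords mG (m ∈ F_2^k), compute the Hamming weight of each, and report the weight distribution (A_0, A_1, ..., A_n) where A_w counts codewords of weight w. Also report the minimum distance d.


Weight distribution: A_0 = 1, A_1 = 2, A_2 = 2, A_3 = 2, A_4 = 1. Minimum distance d = 1.

Enumerate all 2^3 = 8 messages m ∈ F_2^3.
For each, compute codeword c = mG in F_2^6, then tally its weight.
  m = 000 → c = 000000, weight = 0.
  m = 100 → c = 110101, weight = 4.
  m = 010 → c = 110000, weight = 2.
  m = 110 → c = 000101, weight = 2.
  m = 001 → c = 110001, weight = 3.
  m = 101 → c = 000100, weight = 1.
  m = 011 → c = 000001, weight = 1.
  m = 111 → c = 110100, weight = 3.
Tally weights:
  weight 0: 1 codewords.
  weight 1: 2 codewords.
  weight 2: 2 codewords.
  weight 3: 2 codewords.
  weight 4: 1 codewords.
Minimum distance d = smallest w > 0 with A_w > 0 = 1.
Sanity: Σ A_w = 8 = 2^3 = 8 ✓.


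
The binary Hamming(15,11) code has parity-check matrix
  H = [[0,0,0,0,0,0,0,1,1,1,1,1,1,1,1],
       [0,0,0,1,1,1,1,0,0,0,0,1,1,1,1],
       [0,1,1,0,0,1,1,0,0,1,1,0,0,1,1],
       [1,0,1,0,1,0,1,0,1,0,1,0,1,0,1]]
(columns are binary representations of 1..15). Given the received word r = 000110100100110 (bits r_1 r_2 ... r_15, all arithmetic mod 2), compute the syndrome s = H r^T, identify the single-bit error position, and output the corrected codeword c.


s = (1, 1, 1, 1)^T, error position = 15, corrected codeword c = 000110100100111

Compute s = H r^T mod 2 one row at a time:
  s_1 = 0 + 0 + 1 + 0 + 0 + 1 + 1 + 0 = 3 ≡ 1 (mod 2).
  s_2 = 1 + 1 + 0 + 1 + 0 + 1 + 1 + 0 = 5 ≡ 1 (mod 2).
  s_3 = 0 + 0 + 0 + 1 + 1 + 0 + 1 + 0 = 3 ≡ 1 (mod 2).
  s_4 = 0 + 0 + 1 + 1 + 0 + 0 + 1 + 0 = 3 ≡ 1 (mod 2).
s = (1, 1, 1, 1)^T — this equals column 15 of H (binary 1111), so error is at position 15.
Correct: flip bit 15 of r = 000110100100110 to get c = 000110100100111.


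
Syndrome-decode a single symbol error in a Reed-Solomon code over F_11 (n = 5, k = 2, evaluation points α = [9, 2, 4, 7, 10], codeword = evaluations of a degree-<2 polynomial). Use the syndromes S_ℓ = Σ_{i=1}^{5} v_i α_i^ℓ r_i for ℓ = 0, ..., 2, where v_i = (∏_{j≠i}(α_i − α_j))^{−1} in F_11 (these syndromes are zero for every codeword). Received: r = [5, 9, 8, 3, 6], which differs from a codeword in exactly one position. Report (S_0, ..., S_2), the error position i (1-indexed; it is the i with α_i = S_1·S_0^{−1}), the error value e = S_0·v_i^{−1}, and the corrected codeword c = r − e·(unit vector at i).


S = (9, 3, 1), error at position 3, error magnitude e = 8, c = [5, 9, 0, 3, 6].

Step 1: column multipliers v_i = (∏_{j≠i}(α_i − α_j))^{−1} mod 11.
  i = 1 (α = 9): (9−2)(9−4)(9−7)(9−10) = 7·5·2·(−1) = −70 ≡ 7, so v_1 = 7^{−1} = 8 (mod 11).
  i = 2 (α = 2): (2−9)(2−4)(2−7)(2−10) = (−7)·(−2)·(−5)·(−8) = 560 ≡ 10, so v_2 = 10^{−1} = 10 (mod 11).
  i = 3 (α = 4): (4−9)(4−2)(4−7)(4−10) = (−5)·2·(−3)·(−6) = −180 ≡ 7, so v_3 = 7^{−1} = 8 (mod 11).
  i = 4 (α = 7): (7−9)(7−2)(7−4)(7−10) = (−2)·5·3·(−3) = 90 ≡ 2, so v_4 = 2^{−1} = 6 (mod 11).
  i = 5 (α = 10): (10−9)(10−2)(10−4)(10−7) = 1·8·6·3 = 144 ≡ 1, so v_5 = 1^{−1} = 1 (mod 11).
  v = [8, 10, 8, 6, 1].
Step 2: syndromes of r = [5, 9, 8, 3, 6] (all sums mod 11).
  S_0 = Σ v_i r_i = 8·5 + 10·9 + 8·8 + 6·3 + 1·6 = 218 ≡ 9.
  S_1 = Σ v_i α_i r_i = 8·9·5 + 10·2·9 + 8·4·8 + 6·7·3 + 1·10·6 = 982 ≡ 3.
  α_i^2 mod 11 = [4, 4, 5, 5, 1].
  S_2 = Σ v_i α_i^2 r_i = 8·4·5 + 10·4·9 + 8·5·8 + 6·5·3 + 1·1·6 = 936 ≡ 1.
  S = (9, 3, 1) ≠ 0, so r is not a codeword (an error is present).
Step 3: locate the error. For a single error e at position i, S_ℓ = v_i·e·α_i^ℓ, so α_err = S_1/S_0.
  S_0^{−1} = 9^{−1} = 5 (mod 11), so α_err = 3·5 = 15 ≡ 4 = α_3. Error position i = 3.
  Consistency check: S_2/S_1 = 1·4 = 4 ≡ 4 = α_err ✓ (single-error assumption holds).
Step 4: error magnitude e = S_0/v_3 = S_0·∏_{j≠3}(α_3 − α_j) = 9·7 = 63 ≡ 8 (mod 11).
Step 5: correct position 3: c_3 = r_3 − e = 8 − 8 ≡ 0 (mod 11). Hence c = [5, 9, 0, 3, 6].
  Check: interpolating c through the α_i gives m(x) = 7 + 1·x (degree < 2) with m(α_i) = c_i for every i, so c is indeed a codeword.


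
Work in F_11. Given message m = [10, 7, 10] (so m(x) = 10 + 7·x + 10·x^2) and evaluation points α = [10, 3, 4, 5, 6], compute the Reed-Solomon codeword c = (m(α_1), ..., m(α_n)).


c = [2, 0, 0, 9, 5]

Message polynomial: m(x) = 10 + 7·x + 10·x^2 (mod 11).
For each evaluation point α_i, compute m(α_i) mod 11:
  α_1 = 10: Horner steps 10 → 8 → 2, so m(10) = 2.
  α_2 = 3: Horner steps 10 → 4 → 0, so m(3) = 0.
  α_3 = 4: Horner steps 10 → 3 → 0, so m(4) = 0.
  α_4 = 5: Horner steps 10 → 2 → 9, so m(5) = 9.
  α_5 = 6: Horner steps 10 → 1 → 5, so m(6) = 5.
Codeword c = [2, 0, 0, 9, 5] ∈ F_11^5.


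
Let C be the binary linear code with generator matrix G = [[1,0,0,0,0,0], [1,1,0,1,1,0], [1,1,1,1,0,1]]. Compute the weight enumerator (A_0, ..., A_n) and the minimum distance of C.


Weight distribution: A_0 = 1, A_1 = 1, A_3 = 2, A_4 = 3, A_5 = 1. Minimum distance d = 1.

Enumerate all 2^3 = 8 messages m ∈ F_2^3.
For each, compute codeword c = mG in F_2^6, then tally its weight.
  m = 000 → c = 000000, weight = 0.
  m = 100 → c = 100000, weight = 1.
  m = 010 → c = 110110, weight = 4.
  m = 110 → c = 010110, weight = 3.
  m = 001 → c = 111101, weight = 5.
  m = 101 → c = 011101, weight = 4.
  m = 011 → c = 001011, weight = 3.
  m = 111 → c = 101011, weight = 4.
Tally weights:
  weight 0: 1 codewords.
  weight 1: 1 codewords.
  weight 3: 2 codewords.
  weight 4: 3 codewords.
  weight 5: 1 codewords.
Minimum distance d = smallest w > 0 with A_w > 0 = 1.
Sanity: Σ A_w = 8 = 2^3 = 8 ✓.


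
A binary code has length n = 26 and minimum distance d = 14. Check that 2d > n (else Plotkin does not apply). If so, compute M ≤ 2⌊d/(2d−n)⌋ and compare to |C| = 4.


Plotkin bound M ≤ 14; given |C| = 4 ≤ bound (satisfied).

Check applicability: 2d = 28, n = 26.
2d − n = 2 > 0, so Plotkin applies.
Compute d/(2d−n) = 14/2 ≈ 7.0000.
⌊d/(2d−n)⌋ = 7.
Plotkin bound: M ≤ 2·7 = 14.
Given |C| = 4, check: satisfied.
This |C| is below the Plotkin bound.


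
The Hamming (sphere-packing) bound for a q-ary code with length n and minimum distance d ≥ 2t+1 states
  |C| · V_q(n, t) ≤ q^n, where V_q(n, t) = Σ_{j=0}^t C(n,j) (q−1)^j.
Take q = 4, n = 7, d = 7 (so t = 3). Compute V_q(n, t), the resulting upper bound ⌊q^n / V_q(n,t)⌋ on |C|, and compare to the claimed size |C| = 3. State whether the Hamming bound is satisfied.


V_q(n, t) = 1156, q^n = 16384, Hamming bound = 14, |C| = 3 ≤ bound (satisfied).

Step 1: Compute V_q(n, t) = Σ_{j=0}^3 C(n, j) (q−1)^j.
  j = 0: C(7,0)·(3)^0 = 1·1 = 1.
  j = 1: C(7,1)·(3)^1 = 7·3 = 21.
  j = 2: C(7,2)·(3)^2 = 21·9 = 189.
  j = 3: C(7,3)·(3)^3 = 35·27 = 945.
  V_q(n, t) = 1 + 21 + 189 + 945 = 1156.
Step 2: q^n = 4^7 = 16384.
Step 3: Hamming bound ⌊q^n / V_q(n,t)⌋ = ⌊16384/1156⌋ = 14.
Step 4: Compare |C| = 3 to 14: satisfied.
The claimed |C| lies below the Hamming bound.


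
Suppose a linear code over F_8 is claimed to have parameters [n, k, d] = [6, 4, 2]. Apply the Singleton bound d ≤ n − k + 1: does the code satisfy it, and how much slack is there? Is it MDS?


Singleton RHS = n − k + 1 = 3, slack = 1, bound satisfied, not MDS.

Singleton bound: d ≤ n − k + 1.
Here n = 6, k = 4, so n − k + 1 = 3.
Given d = 2, check d ≤ 3: YES.
Slack = (n − k + 1) − d = 1.
The code is NOT MDS (slack = 1 > 0).
Description: the claimed parameters are [6, 4, 2]_8; such a code would be non-MDS.


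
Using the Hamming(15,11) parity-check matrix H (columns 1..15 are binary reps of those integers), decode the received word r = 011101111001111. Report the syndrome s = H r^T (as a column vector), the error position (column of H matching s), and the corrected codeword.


s = (0, 1, 0, 1)^T, error position = 5, corrected codeword c = 011111111001111

Compute s = H r^T mod 2 one row at a time:
  s_1 = 1 + 1 + 0 + 0 + 1 + 1 + 1 + 1 = 6 ≡ 0 (mod 2).
  s_2 = 1 + 0 + 1 + 1 + 1 + 1 + 1 + 1 = 7 ≡ 1 (mod 2).
  s_3 = 1 + 1 + 1 + 1 + 0 + 0 + 1 + 1 = 6 ≡ 0 (mod 2).
  s_4 = 0 + 1 + 0 + 1 + 1 + 0 + 1 + 1 = 5 ≡ 1 (mod 2).
s = (0, 1, 0, 1)^T — this equals column 5 of H (binary 0101), so error is at position 5.
Correct: flip bit 5 of r = 011101111001111 to get c = 011111111001111.


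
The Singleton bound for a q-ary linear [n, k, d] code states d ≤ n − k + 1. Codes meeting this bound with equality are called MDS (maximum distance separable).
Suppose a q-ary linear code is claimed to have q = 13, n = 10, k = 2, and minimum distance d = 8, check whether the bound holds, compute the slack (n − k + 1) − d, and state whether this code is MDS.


Singleton RHS = n − k + 1 = 9, slack = 1, bound satisfied, not MDS.

Singleton bound: d ≤ n − k + 1.
Here n = 10, k = 2, so n − k + 1 = 9.
Given d = 8, check d ≤ 9: YES.
Slack = (n − k + 1) − d = 1.
The code is NOT MDS (slack = 1 > 0).
Description: the claimed parameters are [10, 2, 8]_13; such a code would be non-MDS.


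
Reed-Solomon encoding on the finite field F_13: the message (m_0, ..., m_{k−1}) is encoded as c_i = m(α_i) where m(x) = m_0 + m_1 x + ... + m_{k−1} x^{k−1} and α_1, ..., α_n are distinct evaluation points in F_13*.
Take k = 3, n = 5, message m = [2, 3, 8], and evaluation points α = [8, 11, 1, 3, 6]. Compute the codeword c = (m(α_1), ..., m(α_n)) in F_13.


c = [5, 2, 0, 5, 9]

Message polynomial: m(x) = 2 + 3·x + 8·x^2 (mod 13).
For each evaluation point α_i, compute m(α_i) mod 13:
  α_1 = 8: Horner steps 8 → 2 → 5, so m(8) = 5.
  α_2 = 11: Horner steps 8 → 0 → 2, so m(11) = 2.
  α_3 = 1: Horner steps 8 → 11 → 0, so m(1) = 0.
  α_4 = 3: Horner steps 8 → 1 → 5, so m(3) = 5.
  α_5 = 6: Horner steps 8 → 12 → 9, so m(6) = 9.
Codeword c = [5, 2, 0, 5, 9] ∈ F_13^5.


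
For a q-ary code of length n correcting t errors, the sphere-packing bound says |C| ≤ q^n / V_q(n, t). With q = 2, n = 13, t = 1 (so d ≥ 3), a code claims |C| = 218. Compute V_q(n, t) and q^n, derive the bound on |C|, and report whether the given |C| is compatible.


V_q(n, t) = 14, q^n = 8192, Hamming bound = 585, |C| = 218 ≤ bound (satisfied).

Step 1: Compute V_q(n, t) = Σ_{j=0}^1 C(n, j) (q−1)^j.
  j = 0: C(13,0)·(1)^0 = 1·1 = 1.
  j = 1: C(13,1)·(1)^1 = 13·1 = 13.
  V_q(n, t) = 1 + 13 = 14.
Step 2: q^n = 2^13 = 8192.
Step 3: Hamming bound ⌊q^n / V_q(n,t)⌋ = ⌊8192/14⌋ = 585.
Step 4: Compare |C| = 218 to 585: satisfied.
The claimed |C| lies below the Hamming bound.


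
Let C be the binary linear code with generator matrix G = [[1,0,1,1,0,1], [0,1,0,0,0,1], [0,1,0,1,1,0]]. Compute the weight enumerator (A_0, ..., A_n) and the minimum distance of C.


Weight distribution: A_0 = 1, A_2 = 1, A_3 = 3, A_4 = 2, A_5 = 1. Minimum distance d = 2.

Enumerate all 2^3 = 8 messages m ∈ F_2^3.
For each, compute codeword c = mG in F_2^6, then tally its weight.
  m = 000 → c = 000000, weight = 0.
  m = 100 → c = 101101, weight = 4.
  m = 010 → c = 010001, weight = 2.
  m = 110 → c = 111100, weight = 4.
  m = 001 → c = 010110, weight = 3.
  m = 101 → c = 111011, weight = 5.
  m = 011 → c = 000111, weight = 3.
  m = 111 → c = 101010, weight = 3.
Tally weights:
  weight 0: 1 codewords.
  weight 2: 1 codewords.
  weight 3: 3 codewords.
  weight 4: 2 codewords.
  weight 5: 1 codewords.
Minimum distance d = smallest w > 0 with A_w > 0 = 2.
Sanity: Σ A_w = 8 = 2^3 = 8 ✓.


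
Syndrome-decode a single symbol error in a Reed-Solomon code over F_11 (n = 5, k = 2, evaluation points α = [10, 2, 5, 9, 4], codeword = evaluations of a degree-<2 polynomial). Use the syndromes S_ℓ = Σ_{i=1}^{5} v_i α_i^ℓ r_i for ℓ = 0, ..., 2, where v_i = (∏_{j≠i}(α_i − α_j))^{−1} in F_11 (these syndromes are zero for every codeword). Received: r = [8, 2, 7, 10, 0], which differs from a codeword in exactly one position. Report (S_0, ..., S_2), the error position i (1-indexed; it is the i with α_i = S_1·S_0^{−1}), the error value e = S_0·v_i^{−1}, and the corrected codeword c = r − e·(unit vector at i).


S = (4, 5, 9), error at position 5, error magnitude e = 2, c = [8, 2, 7, 10, 9].

Step 1: column multipliers v_i = (∏_{j≠i}(α_i − α_j))^{−1} mod 11.
  i = 1 (α = 10): (10−2)(10−5)(10−9)(10−4) = 8·5·1·6 = 240 ≡ 9, so v_1 = 9^{−1} = 5 (mod 11).
  i = 2 (α = 2): (2−10)(2−5)(2−9)(2−4) = (−8)·(−3)·(−7)·(−2) = 336 ≡ 6, so v_2 = 6^{−1} = 2 (mod 11).
  i = 3 (α = 5): (5−10)(5−2)(5−9)(5−4) = (−5)·3·(−4)·1 = 60 ≡ 5, so v_3 = 5^{−1} = 9 (mod 11).
  i = 4 (α = 9): (9−10)(9−2)(9−5)(9−4) = (−1)·7·4·5 = −140 ≡ 3, so v_4 = 3^{−1} = 4 (mod 11).
  i = 5 (α = 4): (4−10)(4−2)(4−5)(4−9) = (−6)·2·(−1)·(−5) = −60 ≡ 6, so v_5 = 6^{−1} = 2 (mod 11).
  v = [5, 2, 9, 4, 2].
Step 2: syndromes of r = [8, 2, 7, 10, 0] (all sums mod 11).
  S_0 = Σ v_i r_i = 5·8 + 2·2 + 9·7 + 4·10 + 2·0 = 147 ≡ 4.
  S_1 = Σ v_i α_i r_i = 5·10·8 + 2·2·2 + 9·5·7 + 4·9·10 + 2·4·0 = 1083 ≡ 5.
  α_i^2 mod 11 = [1, 4, 3, 4, 5].
  S_2 = Σ v_i α_i^2 r_i = 5·1·8 + 2·4·2 + 9·3·7 + 4·4·10 + 2·5·0 = 405 ≡ 9.
  S = (4, 5, 9) ≠ 0, so r is not a codeword (an error is present).
Step 3: locate the error. For a single error e at position i, S_ℓ = v_i·e·α_i^ℓ, so α_err = S_1/S_0.
  S_0^{−1} = 4^{−1} = 3 (mod 11), so α_err = 5·3 = 15 ≡ 4 = α_5. Error position i = 5.
  Consistency check: S_2/S_1 = 9·9 = 81 ≡ 4 = α_err ✓ (single-error assumption holds).
Step 4: error magnitude e = S_0/v_5 = S_0·∏_{j≠5}(α_5 − α_j) = 4·6 = 24 ≡ 2 (mod 11).
Step 5: correct position 5: c_5 = r_5 − e = 0 − 2 ≡ 9 (mod 11). Hence c = [8, 2, 7, 10, 9].
  Check: interpolating c through the α_i gives m(x) = 6 + 9·x (degree < 2) with m(α_i) = c_i for every i, so c is indeed a codeword.


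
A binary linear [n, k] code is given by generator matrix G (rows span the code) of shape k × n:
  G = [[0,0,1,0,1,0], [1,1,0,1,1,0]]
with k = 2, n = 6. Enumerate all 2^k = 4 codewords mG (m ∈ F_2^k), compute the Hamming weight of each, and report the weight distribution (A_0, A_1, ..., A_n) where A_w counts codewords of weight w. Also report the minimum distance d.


Weight distribution: A_0 = 1, A_2 = 1, A_4 = 2. Minimum distance d = 2.

Enumerate all 2^2 = 4 messages m ∈ F_2^2.
For each, compute codeword c = mG in F_2^6, then tally its weight.
  m = 00 → c = 000000, weight = 0.
  m = 10 → c = 001010, weight = 2.
  m = 01 → c = 110110, weight = 4.
  m = 11 → c = 111100, weight = 4.
Tally weights:
  weight 0: 1 codewords.
  weight 2: 1 codewords.
  weight 4: 2 codewords.
Minimum distance d = smallest w > 0 with A_w > 0 = 2.
Sanity: Σ A_w = 4 = 2^2 = 4 ✓.


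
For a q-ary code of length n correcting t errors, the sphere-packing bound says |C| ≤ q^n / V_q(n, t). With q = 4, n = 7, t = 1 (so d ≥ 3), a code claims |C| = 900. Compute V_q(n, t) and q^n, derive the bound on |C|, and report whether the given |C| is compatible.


V_q(n, t) = 22, q^n = 16384, Hamming bound = 744, |C| = 900 > bound (violated).

Step 1: Compute V_q(n, t) = Σ_{j=0}^1 C(n, j) (q−1)^j.
  j = 0: C(7,0)·(3)^0 = 1·1 = 1.
  j = 1: C(7,1)·(3)^1 = 7·3 = 21.
  V_q(n, t) = 1 + 21 = 22.
Step 2: q^n = 4^7 = 16384.
Step 3: Hamming bound ⌊q^n / V_q(n,t)⌋ = ⌊16384/22⌋ = 744.
Step 4: Compare |C| = 900 to 744: violated.
The claimed |C| lies above the Hamming bound, so no 4-ary code of length 7 with d ≥ 3 can have 900 codewords.


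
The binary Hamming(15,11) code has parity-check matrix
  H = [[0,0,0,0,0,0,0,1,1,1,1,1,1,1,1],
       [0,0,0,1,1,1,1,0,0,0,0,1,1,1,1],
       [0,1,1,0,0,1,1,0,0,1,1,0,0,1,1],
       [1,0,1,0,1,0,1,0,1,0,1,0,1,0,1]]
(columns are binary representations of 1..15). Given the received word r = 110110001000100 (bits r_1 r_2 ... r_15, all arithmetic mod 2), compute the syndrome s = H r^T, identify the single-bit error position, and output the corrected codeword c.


s = (0, 1, 1, 0)^T, error position = 6, corrected codeword c = 110111001000100

Compute s = H r^T mod 2 one row at a time:
  s_1 = 0 + 1 + 0 + 0 + 0 + 1 + 0 + 0 = 2 ≡ 0 (mod 2).
  s_2 = 1 + 1 + 0 + 0 + 0 + 1 + 0 + 0 = 3 ≡ 1 (mod 2).
  s_3 = 1 + 0 + 0 + 0 + 0 + 0 + 0 + 0 = 1 ≡ 1 (mod 2).
  s_4 = 1 + 0 + 1 + 0 + 1 + 0 + 1 + 0 = 4 ≡ 0 (mod 2).
s = (0, 1, 1, 0)^T — this equals column 6 of H (binary 0110), so error is at position 6.
Correct: flip bit 6 of r = 110110001000100 to get c = 110111001000100.


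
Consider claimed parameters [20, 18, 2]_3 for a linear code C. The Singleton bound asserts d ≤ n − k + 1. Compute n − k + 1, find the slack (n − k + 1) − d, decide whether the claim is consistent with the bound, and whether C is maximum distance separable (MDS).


Singleton RHS = n − k + 1 = 3, slack = 1, bound satisfied, not MDS.

Singleton bound: d ≤ n − k + 1.
Here n = 20, k = 18, so n − k + 1 = 3.
Given d = 2, check d ≤ 3: YES.
Slack = (n − k + 1) − d = 1.
The code is NOT MDS (slack = 1 > 0).
Description: the claimed parameters are [20, 18, 2]_3; such a code would be non-MDS.


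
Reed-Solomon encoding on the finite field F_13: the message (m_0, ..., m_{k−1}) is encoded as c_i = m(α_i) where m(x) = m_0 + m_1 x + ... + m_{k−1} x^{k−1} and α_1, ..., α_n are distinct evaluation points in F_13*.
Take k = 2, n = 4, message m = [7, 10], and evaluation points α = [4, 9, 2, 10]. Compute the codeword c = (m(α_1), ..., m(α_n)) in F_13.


c = [8, 6, 1, 3]

Message polynomial: m(x) = 7 + 10·x (mod 13).
For each evaluation point α_i, compute m(α_i) mod 13:
  α_1 = 4: Horner steps 10 → 8, so m(4) = 8.
  α_2 = 9: Horner steps 10 → 6, so m(9) = 6.
  α_3 = 2: Horner steps 10 → 1, so m(2) = 1.
  α_4 = 10: Horner steps 10 → 3, so m(10) = 3.
Codeword c = [8, 6, 1, 3] ∈ F_13^4.


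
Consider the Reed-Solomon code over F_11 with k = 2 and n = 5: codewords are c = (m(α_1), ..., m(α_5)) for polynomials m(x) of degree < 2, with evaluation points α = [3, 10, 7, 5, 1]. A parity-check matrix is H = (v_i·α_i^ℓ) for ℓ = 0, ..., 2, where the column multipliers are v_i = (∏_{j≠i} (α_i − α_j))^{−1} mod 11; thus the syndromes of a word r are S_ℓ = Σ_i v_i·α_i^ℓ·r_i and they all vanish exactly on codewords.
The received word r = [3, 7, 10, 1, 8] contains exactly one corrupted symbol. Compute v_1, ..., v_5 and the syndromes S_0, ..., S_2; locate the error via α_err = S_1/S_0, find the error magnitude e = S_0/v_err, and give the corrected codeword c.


S = (1, 1, 1), error at position 5, error magnitude e = 3, c = [3, 7, 10, 1, 5].

Step 1: column multipliers v_i = (∏_{j≠i}(α_i − α_j))^{−1} mod 11.
  i = 1 (α = 3): (3−10)(3−7)(3−5)(3−1) = (−7)·(−4)·(−2)·2 = −112 ≡ 9, so v_1 = 9^{−1} = 5 (mod 11).
  i = 2 (α = 10): (10−3)(10−7)(10−5)(10−1) = 7·3·5·9 = 945 ≡ 10, so v_2 = 10^{−1} = 10 (mod 11).
  i = 3 (α = 7): (7−3)(7−10)(7−5)(7−1) = 4·(−3)·2·6 = −144 ≡ 10, so v_3 = 10^{−1} = 10 (mod 11).
  i = 4 (α = 5): (5−3)(5−10)(5−7)(5−1) = 2·(−5)·(−2)·4 = 80 ≡ 3, so v_4 = 3^{−1} = 4 (mod 11).
  i = 5 (α = 1): (1−3)(1−10)(1−7)(1−5) = (−2)·(−9)·(−6)·(−4) = 432 ≡ 3, so v_5 = 3^{−1} = 4 (mod 11).
  v = [5, 10, 10, 4, 4].
Step 2: syndromes of r = [3, 7, 10, 1, 8] (all sums mod 11).
  S_0 = Σ v_i r_i = 5·3 + 10·7 + 10·10 + 4·1 + 4·8 = 221 ≡ 1.
  S_1 = Σ v_i α_i r_i = 5·3·3 + 10·10·7 + 10·7·10 + 4·5·1 + 4·1·8 = 1497 ≡ 1.
  α_i^2 mod 11 = [9, 1, 5, 3, 1].
  S_2 = Σ v_i α_i^2 r_i = 5·9·3 + 10·1·7 + 10·5·10 + 4·3·1 + 4·1·8 = 749 ≡ 1.
  S = (1, 1, 1) ≠ 0, so r is not a codeword (an error is present).
Step 3: locate the error. For a single error e at position i, S_ℓ = v_i·e·α_i^ℓ, so α_err = S_1/S_0.
  S_0^{−1} = 1^{−1} = 1 (mod 11), so α_err = 1·1 = 1 ≡ 1 = α_5. Error position i = 5.
  Consistency check: S_2/S_1 = 1·1 = 1 ≡ 1 = α_err ✓ (single-error assumption holds).
Step 4: error magnitude e = S_0/v_5 = S_0·∏_{j≠5}(α_5 − α_j) = 1·3 = 3 ≡ 3 (mod 11).
Step 5: correct position 5: c_5 = r_5 − e = 8 − 3 ≡ 5 (mod 11). Hence c = [3, 7, 10, 1, 5].
  Check: interpolating c through the α_i gives m(x) = 6 + 10·x (degree < 2) with m(α_i) = c_i for every i, so c is indeed a codeword.


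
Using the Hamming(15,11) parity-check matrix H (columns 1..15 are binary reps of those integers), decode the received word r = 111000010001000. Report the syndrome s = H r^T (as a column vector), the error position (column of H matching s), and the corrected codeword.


s = (0, 1, 0, 0)^T, error position = 4, corrected codeword c = 111100010001000

Compute s = H r^T mod 2 one row at a time:
  s_1 = 1 + 0 + 0 + 0 + 1 + 0 + 0 + 0 = 2 ≡ 0 (mod 2).
  s_2 = 0 + 0 + 0 + 0 + 1 + 0 + 0 + 0 = 1 ≡ 1 (mod 2).
  s_3 = 1 + 1 + 0 + 0 + 0 + 0 + 0 + 0 = 2 ≡ 0 (mod 2).
  s_4 = 1 + 1 + 0 + 0 + 0 + 0 + 0 + 0 = 2 ≡ 0 (mod 2).
s = (0, 1, 0, 0)^T — this equals column 4 of H (binary 0100), so error is at position 4.
Correct: flip bit 4 of r = 111000010001000 to get c = 111100010001000.


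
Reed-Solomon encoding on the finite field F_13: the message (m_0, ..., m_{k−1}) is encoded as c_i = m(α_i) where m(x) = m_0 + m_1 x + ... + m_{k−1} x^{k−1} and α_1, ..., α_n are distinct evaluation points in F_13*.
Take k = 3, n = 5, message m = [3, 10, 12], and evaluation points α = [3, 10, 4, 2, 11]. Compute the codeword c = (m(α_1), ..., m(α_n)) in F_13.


c = [11, 3, 1, 6, 5]

Message polynomial: m(x) = 3 + 10·x + 12·x^2 (mod 13).
For each evaluation point α_i, compute m(α_i) mod 13:
  α_1 = 3: Horner steps 12 → 7 → 11, so m(3) = 11.
  α_2 = 10: Horner steps 12 → 0 → 3, so m(10) = 3.
  α_3 = 4: Horner steps 12 → 6 → 1, so m(4) = 1.
  α_4 = 2: Horner steps 12 → 8 → 6, so m(2) = 6.
  α_5 = 11: Horner steps 12 → 12 → 5, so m(11) = 5.
Codeword c = [11, 3, 1, 6, 5] ∈ F_13^5.


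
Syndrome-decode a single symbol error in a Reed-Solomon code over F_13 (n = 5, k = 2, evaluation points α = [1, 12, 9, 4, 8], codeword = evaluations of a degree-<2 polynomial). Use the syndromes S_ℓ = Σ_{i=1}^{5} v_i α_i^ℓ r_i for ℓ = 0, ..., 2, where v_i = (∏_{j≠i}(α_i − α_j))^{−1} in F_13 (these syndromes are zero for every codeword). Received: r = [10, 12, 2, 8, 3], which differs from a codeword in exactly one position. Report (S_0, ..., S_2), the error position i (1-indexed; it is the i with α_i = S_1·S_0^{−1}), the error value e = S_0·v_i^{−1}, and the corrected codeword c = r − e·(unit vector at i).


S = (1, 4, 3), error at position 4, error magnitude e = 1, c = [10, 12, 2, 7, 3].

Step 1: column multipliers v_i = (∏_{j≠i}(α_i − α_j))^{−1} mod 13.
  i = 1 (α = 1): (1−12)(1−9)(1−4)(1−8) = (−11)·(−8)·(−3)·(−7) = 1848 ≡ 2, so v_1 = 2^{−1} = 7 (mod 13).
  i = 2 (α = 12): (12−1)(12−9)(12−4)(12−8) = 11·3·8·4 = 1056 ≡ 3, so v_2 = 3^{−1} = 9 (mod 13).
  i = 3 (α = 9): (9−1)(9−12)(9−4)(9−8) = 8·(−3)·5·1 = −120 ≡ 10, so v_3 = 10^{−1} = 4 (mod 13).
  i = 4 (α = 4): (4−1)(4−12)(4−9)(4−8) = 3·(−8)·(−5)·(−4) = −480 ≡ 1, so v_4 = 1^{−1} = 1 (mod 13).
  i = 5 (α = 8): (8−1)(8−12)(8−9)(8−4) = 7·(−4)·(−1)·4 = 112 ≡ 8, so v_5 = 8^{−1} = 5 (mod 13).
  v = [7, 9, 4, 1, 5].
Step 2: syndromes of r = [10, 12, 2, 8, 3] (all sums mod 13).
  S_0 = Σ v_i r_i = 7·10 + 9·12 + 4·2 + 1·8 + 5·3 = 209 ≡ 1.
  S_1 = Σ v_i α_i r_i = 7·1·10 + 9·12·12 + 4·9·2 + 1·4·8 + 5·8·3 = 1590 ≡ 4.
  α_i^2 mod 13 = [1, 1, 3, 3, 12].
  S_2 = Σ v_i α_i^2 r_i = 7·1·10 + 9·1·12 + 4·3·2 + 1·3·8 + 5·12·3 = 406 ≡ 3.
  S = (1, 4, 3) ≠ 0, so r is not a codeword (an error is present).
Step 3: locate the error. For a single error e at position i, S_ℓ = v_i·e·α_i^ℓ, so α_err = S_1/S_0.
  S_0^{−1} = 1^{−1} = 1 (mod 13), so α_err = 4·1 = 4 ≡ 4 = α_4. Error position i = 4.
  Consistency check: S_2/S_1 = 3·10 = 30 ≡ 4 = α_err ✓ (single-error assumption holds).
Step 4: error magnitude e = S_0/v_4 = S_0·∏_{j≠4}(α_4 − α_j) = 1·1 = 1 ≡ 1 (mod 13).
Step 5: correct position 4: c_4 = r_4 − e = 8 − 1 ≡ 7 (mod 13). Hence c = [10, 12, 2, 7, 3].
  Check: interpolating c through the α_i gives m(x) = 11 + 12·x (degree < 2) with m(α_i) = c_i for every i, so c is indeed a codeword.


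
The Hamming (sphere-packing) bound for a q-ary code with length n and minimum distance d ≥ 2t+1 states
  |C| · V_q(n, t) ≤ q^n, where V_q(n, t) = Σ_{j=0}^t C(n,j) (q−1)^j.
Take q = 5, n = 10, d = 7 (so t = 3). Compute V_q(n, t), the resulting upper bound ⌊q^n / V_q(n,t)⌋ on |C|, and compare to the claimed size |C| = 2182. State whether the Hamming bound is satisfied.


V_q(n, t) = 8441, q^n = 9765625, Hamming bound = 1156, |C| = 2182 > bound (violated).

Step 1: Compute V_q(n, t) = Σ_{j=0}^3 C(n, j) (q−1)^j.
  j = 0: C(10,0)·(4)^0 = 1·1 = 1.
  j = 1: C(10,1)·(4)^1 = 10·4 = 40.
  j = 2: C(10,2)·(4)^2 = 45·16 = 720.
  j = 3: C(10,3)·(4)^3 = 120·64 = 7680.
  V_q(n, t) = 1 + 40 + 720 + 7680 = 8441.
Step 2: q^n = 5^10 = 9765625.
Step 3: Hamming bound ⌊q^n / V_q(n,t)⌋ = ⌊9765625/8441⌋ = 1156.
Step 4: Compare |C| = 2182 to 1156: violated.
The claimed |C| lies above the Hamming bound, so no 5-ary code of length 10 with d ≥ 7 can have 2182 codewords.


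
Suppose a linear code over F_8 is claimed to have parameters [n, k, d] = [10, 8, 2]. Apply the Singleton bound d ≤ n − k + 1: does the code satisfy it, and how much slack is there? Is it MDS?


Singleton RHS = n − k + 1 = 3, slack = 1, bound satisfied, not MDS.

Singleton bound: d ≤ n − k + 1.
Here n = 10, k = 8, so n − k + 1 = 3.
Given d = 2, check d ≤ 3: YES.
Slack = (n − k + 1) − d = 1.
The code is NOT MDS (slack = 1 > 0).
Description: the claimed parameters are [10, 8, 2]_8; such a code would be non-MDS.


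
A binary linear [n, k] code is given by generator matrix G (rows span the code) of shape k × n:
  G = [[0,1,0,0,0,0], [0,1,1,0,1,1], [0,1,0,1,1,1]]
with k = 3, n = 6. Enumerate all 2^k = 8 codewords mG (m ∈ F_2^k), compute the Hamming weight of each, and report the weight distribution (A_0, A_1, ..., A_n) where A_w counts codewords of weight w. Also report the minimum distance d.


Weight distribution: A_0 = 1, A_1 = 1, A_2 = 1, A_3 = 3, A_4 = 2. Minimum distance d = 1.

Enumerate all 2^3 = 8 messages m ∈ F_2^3.
For each, compute codeword c = mG in F_2^6, then tally its weight.
  m = 000 → c = 000000, weight = 0.
  m = 100 → c = 010000, weight = 1.
  m = 010 → c = 011011, weight = 4.
  m = 110 → c = 001011, weight = 3.
  m = 001 → c = 010111, weight = 4.
  m = 101 → c = 000111, weight = 3.
  m = 011 → c = 001100, weight = 2.
  m = 111 → c = 011100, weight = 3.
Tally weights:
  weight 0: 1 codewords.
  weight 1: 1 codewords.
  weight 2: 1 codewords.
  weight 3: 3 codewords.
  weight 4: 2 codewords.
Minimum distance d = smallest w > 0 with A_w > 0 = 1.
Sanity: Σ A_w = 8 = 2^3 = 8 ✓.


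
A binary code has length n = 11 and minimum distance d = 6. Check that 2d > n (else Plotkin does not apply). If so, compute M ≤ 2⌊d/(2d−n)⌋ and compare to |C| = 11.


Plotkin bound M ≤ 12; given |C| = 11 ≤ bound (satisfied).

Check applicability: 2d = 12, n = 11.
2d − n = 1 > 0, so Plotkin applies.
Compute d/(2d−n) = 6/1 ≈ 6.0000.
⌊d/(2d−n)⌋ = 6.
Plotkin bound: M ≤ 2·6 = 12.
Given |C| = 11, check: satisfied.
This |C| is below the Plotkin bound.


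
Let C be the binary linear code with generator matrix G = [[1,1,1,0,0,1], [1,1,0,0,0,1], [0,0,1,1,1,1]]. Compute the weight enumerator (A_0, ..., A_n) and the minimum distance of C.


Weight distribution: A_0 = 1, A_1 = 1, A_3 = 2, A_4 = 3, A_5 = 1. Minimum distance d = 1.

Enumerate all 2^3 = 8 messages m ∈ F_2^3.
For each, compute codeword c = mG in F_2^6, then tally its weight.
  m = 000 → c = 000000, weight = 0.
  m = 100 → c = 111001, weight = 4.
  m = 010 → c = 110001, weight = 3.
  m = 110 → c = 001000, weight = 1.
  m = 001 → c = 001111, weight = 4.
  m = 101 → c = 110110, weight = 4.
  m = 011 → c = 111110, weight = 5.
  m = 111 → c = 000111, weight = 3.
Tally weights:
  weight 0: 1 codewords.
  weight 1: 1 codewords.
  weight 3: 2 codewords.
  weight 4: 3 codewords.
  weight 5: 1 codewords.
Minimum distance d = smallest w > 0 with A_w > 0 = 1.
Sanity: Σ A_w = 8 = 2^3 = 8 ✓.


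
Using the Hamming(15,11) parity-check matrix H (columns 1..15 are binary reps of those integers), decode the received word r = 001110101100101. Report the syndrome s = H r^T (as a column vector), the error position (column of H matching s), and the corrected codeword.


s = (0, 1, 0, 0)^T, error position = 4, corrected codeword c = 001010101100101

Compute s = H r^T mod 2 one row at a time:
  s_1 = 0 + 1 + 1 + 0 + 0 + 1 + 0 + 1 = 4 ≡ 0 (mod 2).
  s_2 = 1 + 1 + 0 + 1 + 0 + 1 + 0 + 1 = 5 ≡ 1 (mod 2).
  s_3 = 0 + 1 + 0 + 1 + 1 + 0 + 0 + 1 = 4 ≡ 0 (mod 2).
  s_4 = 0 + 1 + 1 + 1 + 1 + 0 + 1 + 1 = 6 ≡ 0 (mod 2).
s = (0, 1, 0, 0)^T — this equals column 4 of H (binary 0100), so error is at position 4.
Correct: flip bit 4 of r = 001110101100101 to get c = 001010101100101.


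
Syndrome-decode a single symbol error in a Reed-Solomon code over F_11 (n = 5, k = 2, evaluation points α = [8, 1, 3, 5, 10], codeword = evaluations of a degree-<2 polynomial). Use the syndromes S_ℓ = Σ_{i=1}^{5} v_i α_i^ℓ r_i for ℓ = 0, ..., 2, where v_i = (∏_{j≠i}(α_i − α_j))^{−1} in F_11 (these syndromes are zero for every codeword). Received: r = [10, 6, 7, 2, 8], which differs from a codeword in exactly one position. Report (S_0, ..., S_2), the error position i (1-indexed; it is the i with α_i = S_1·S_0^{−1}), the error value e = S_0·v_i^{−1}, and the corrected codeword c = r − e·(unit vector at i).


S = (1, 3, 9), error at position 3, error magnitude e = 3, c = [10, 6, 4, 2, 8].

Step 1: column multipliers v_i = (∏_{j≠i}(α_i − α_j))^{−1} mod 11.
  i = 1 (α = 8): (8−1)(8−3)(8−5)(8−10) = 7·5·3·(−2) = −210 ≡ 10, so v_1 = 10^{−1} = 10 (mod 11).
  i = 2 (α = 1): (1−8)(1−3)(1−5)(1−10) = (−7)·(−2)·(−4)·(−9) = 504 ≡ 9, so v_2 = 9^{−1} = 5 (mod 11).
  i = 3 (α = 3): (3−8)(3−1)(3−5)(3−10) = (−5)·2·(−2)·(−7) = −140 ≡ 3, so v_3 = 3^{−1} = 4 (mod 11).
  i = 4 (α = 5): (5−8)(5−1)(5−3)(5−10) = (−3)·4·2·(−5) = 120 ≡ 10, so v_4 = 10^{−1} = 10 (mod 11).
  i = 5 (α = 10): (10−8)(10−1)(10−3)(10−5) = 2·9·7·5 = 630 ≡ 3, so v_5 = 3^{−1} = 4 (mod 11).
  v = [10, 5, 4, 10, 4].
Step 2: syndromes of r = [10, 6, 7, 2, 8] (all sums mod 11).
  S_0 = Σ v_i r_i = 10·10 + 5·6 + 4·7 + 10·2 + 4·8 = 210 ≡ 1.
  S_1 = Σ v_i α_i r_i = 10·8·10 + 5·1·6 + 4·3·7 + 10·5·2 + 4·10·8 = 1334 ≡ 3.
  α_i^2 mod 11 = [9, 1, 9, 3, 1].
  S_2 = Σ v_i α_i^2 r_i = 10·9·10 + 5·1·6 + 4·9·7 + 10·3·2 + 4·1·8 = 1274 ≡ 9.
  S = (1, 3, 9) ≠ 0, so r is not a codeword (an error is present).
Step 3: locate the error. For a single error e at position i, S_ℓ = v_i·e·α_i^ℓ, so α_err = S_1/S_0.
  S_0^{−1} = 1^{−1} = 1 (mod 11), so α_err = 3·1 = 3 ≡ 3 = α_3. Error position i = 3.
  Consistency check: S_2/S_1 = 9·4 = 36 ≡ 3 = α_err ✓ (single-error assumption holds).
Step 4: error magnitude e = S_0/v_3 = S_0·∏_{j≠3}(α_3 − α_j) = 1·3 = 3 ≡ 3 (mod 11).
Step 5: correct position 3: c_3 = r_3 − e = 7 − 3 ≡ 4 (mod 11). Hence c = [10, 6, 4, 2, 8].
  Check: interpolating c through the α_i gives m(x) = 7 + 10·x (degree < 2) with m(α_i) = c_i for every i, so c is indeed a codeword.


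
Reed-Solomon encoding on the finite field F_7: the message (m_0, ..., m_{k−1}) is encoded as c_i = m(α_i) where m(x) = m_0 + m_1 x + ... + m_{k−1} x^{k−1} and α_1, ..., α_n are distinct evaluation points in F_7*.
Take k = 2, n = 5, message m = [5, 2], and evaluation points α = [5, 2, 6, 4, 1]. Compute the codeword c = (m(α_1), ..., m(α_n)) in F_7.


c = [1, 2, 3, 6, 0]

Message polynomial: m(x) = 5 + 2·x (mod 7).
For each evaluation point α_i, compute m(α_i) mod 7:
  α_1 = 5: Horner steps 2 → 1, so m(5) = 1.
  α_2 = 2: Horner steps 2 → 2, so m(2) = 2.
  α_3 = 6: Horner steps 2 → 3, so m(6) = 3.
  α_4 = 4: Horner steps 2 → 6, so m(4) = 6.
  α_5 = 1: Horner steps 2 → 0, so m(1) = 0.
Codeword c = [1, 2, 3, 6, 0] ∈ F_7^5.


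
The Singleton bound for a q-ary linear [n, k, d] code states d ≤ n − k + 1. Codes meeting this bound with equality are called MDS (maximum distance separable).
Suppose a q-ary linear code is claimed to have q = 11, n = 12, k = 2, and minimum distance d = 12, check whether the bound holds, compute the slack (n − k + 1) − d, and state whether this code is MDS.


Singleton RHS = n − k + 1 = 11, slack = -1, bound violated (no such code; not MDS).

Singleton bound: d ≤ n − k + 1.
Here n = 12, k = 2, so n − k + 1 = 11.
Given d = 12, check d ≤ 11: NO.
Slack = (n − k + 1) − d = -1.
The slack is negative: d = 12 exceeds n − k + 1 = 11 by 1, so the Singleton bound is violated and no linear [12, 2, 12]_11 code can exist. In particular it is not MDS (MDS requires d = n − k + 1 exactly).
Description: the claimed parameters are [12, 2, 12]_11; such a code would be impossible (violates the Singleton bound).


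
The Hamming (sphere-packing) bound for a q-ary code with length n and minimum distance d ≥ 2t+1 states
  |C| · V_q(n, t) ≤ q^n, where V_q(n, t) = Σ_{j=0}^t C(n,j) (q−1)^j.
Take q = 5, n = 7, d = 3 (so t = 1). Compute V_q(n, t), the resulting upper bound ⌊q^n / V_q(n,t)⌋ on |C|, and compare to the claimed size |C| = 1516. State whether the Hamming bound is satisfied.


V_q(n, t) = 29, q^n = 78125, Hamming bound = 2693, |C| = 1516 ≤ bound (satisfied).

Step 1: Compute V_q(n, t) = Σ_{j=0}^1 C(n, j) (q−1)^j.
  j = 0: C(7,0)·(4)^0 = 1·1 = 1.
  j = 1: C(7,1)·(4)^1 = 7·4 = 28.
  V_q(n, t) = 1 + 28 = 29.
Step 2: q^n = 5^7 = 78125.
Step 3: Hamming bound ⌊q^n / V_q(n,t)⌋ = ⌊78125/29⌋ = 2693.
Step 4: Compare |C| = 1516 to 2693: satisfied.
The claimed |C| lies below the Hamming bound.


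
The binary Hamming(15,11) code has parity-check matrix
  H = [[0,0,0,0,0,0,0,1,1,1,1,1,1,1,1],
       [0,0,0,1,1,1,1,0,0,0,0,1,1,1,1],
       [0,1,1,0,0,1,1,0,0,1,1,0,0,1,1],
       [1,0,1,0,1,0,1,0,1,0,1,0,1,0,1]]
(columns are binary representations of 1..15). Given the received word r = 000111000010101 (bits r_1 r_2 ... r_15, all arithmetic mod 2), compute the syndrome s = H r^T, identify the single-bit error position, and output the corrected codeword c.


s = (1, 1, 1, 0)^T, error position = 14, corrected codeword c = 000111000010111

Compute s = H r^T mod 2 one row at a time:
  s_1 = 0 + 0 + 0 + 1 + 0 + 1 + 0 + 1 = 3 ≡ 1 (mod 2).
  s_2 = 1 + 1 + 1 + 0 + 0 + 1 + 0 + 1 = 5 ≡ 1 (mod 2).
  s_3 = 0 + 0 + 1 + 0 + 0 + 1 + 0 + 1 = 3 ≡ 1 (mod 2).
  s_4 = 0 + 0 + 1 + 0 + 0 + 1 + 1 + 1 = 4 ≡ 0 (mod 2).
s = (1, 1, 1, 0)^T — this equals column 14 of H (binary 1110), so error is at position 14.
Correct: flip bit 14 of r = 000111000010101 to get c = 000111000010111.


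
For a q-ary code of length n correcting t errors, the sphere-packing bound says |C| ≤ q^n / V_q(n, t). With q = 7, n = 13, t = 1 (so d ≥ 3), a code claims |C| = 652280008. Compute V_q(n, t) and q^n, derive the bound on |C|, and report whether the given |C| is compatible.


V_q(n, t) = 79, q^n = 96889010407, Hamming bound = 1226443169, |C| = 652280008 ≤ bound (satisfied).

Step 1: Compute V_q(n, t) = Σ_{j=0}^1 C(n, j) (q−1)^j.
  j = 0: C(13,0)·(6)^0 = 1·1 = 1.
  j = 1: C(13,1)·(6)^1 = 13·6 = 78.
  V_q(n, t) = 1 + 78 = 79.
Step 2: q^n = 7^13 = 96889010407.
Step 3: Hamming bound ⌊q^n / V_q(n,t)⌋ = ⌊96889010407/79⌋ = 1226443169.
Step 4: Compare |C| = 652280008 to 1226443169: satisfied.
The claimed |C| lies below the Hamming bound.


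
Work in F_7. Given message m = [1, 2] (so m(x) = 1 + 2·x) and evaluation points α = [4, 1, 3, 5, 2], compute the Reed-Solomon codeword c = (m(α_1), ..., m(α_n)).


c = [2, 3, 0, 4, 5]

Message polynomial: m(x) = 1 + 2·x (mod 7).
For each evaluation point α_i, compute m(α_i) mod 7:
  α_1 = 4: Horner steps 2 → 2, so m(4) = 2.
  α_2 = 1: Horner steps 2 → 3, so m(1) = 3.
  α_3 = 3: Horner steps 2 → 0, so m(3) = 0.
  α_4 = 5: Horner steps 2 → 4, so m(5) = 4.
  α_5 = 2: Horner steps 2 → 5, so m(2) = 5.
Codeword c = [2, 3, 0, 4, 5] ∈ F_7^5.


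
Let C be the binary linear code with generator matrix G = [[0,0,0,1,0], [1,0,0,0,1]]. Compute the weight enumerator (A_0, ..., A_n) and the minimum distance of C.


Weight distribution: A_0 = 1, A_1 = 1, A_2 = 1, A_3 = 1. Minimum distance d = 1.

Enumerate all 2^2 = 4 messages m ∈ F_2^2.
For each, compute codeword c = mG in F_2^5, then tally its weight.
  m = 00 → c = 00000, weight = 0.
  m = 10 → c = 00010, weight = 1.
  m = 01 → c = 10001, weight = 2.
  m = 11 → c = 10011, weight = 3.
Tally weights:
  weight 0: 1 codewords.
  weight 1: 1 codewords.
  weight 2: 1 codewords.
  weight 3: 1 codewords.
Minimum distance d = smallest w > 0 with A_w > 0 = 1.
Sanity: Σ A_w = 4 = 2^2 = 4 ✓.
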